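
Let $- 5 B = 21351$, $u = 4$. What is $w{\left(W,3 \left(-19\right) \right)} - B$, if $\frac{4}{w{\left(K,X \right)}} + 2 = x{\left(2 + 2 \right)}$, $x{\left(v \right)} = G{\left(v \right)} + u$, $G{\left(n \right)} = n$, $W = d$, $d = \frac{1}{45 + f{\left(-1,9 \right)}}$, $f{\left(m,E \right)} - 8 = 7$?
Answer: $\frac{64063}{15} \approx 4270.9$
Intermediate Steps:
$f{\left(m,E \right)} = 15$ ($f{\left(m,E \right)} = 8 + 7 = 15$)
$d = \frac{1}{60}$ ($d = \frac{1}{45 + 15} = \frac{1}{60} \approx 0.016667$)
$W = \frac{1}{60} \approx 0.016667$
$B = - \frac{21351}{5}$ ($B = \left(- \frac{1}{5}\right) 21351 = - \frac{21351}{5} \approx -4270.2$)
$x{\left(v \right)} = 4 + v$ ($x{\left(v \right)} = v + 4 = 4 + v$)
$w{\left(K,X \right)} = \frac{2}{3}$ ($w{\left(K,X \right)} = \frac{4}{-2 + \left(4 + \left(2 + 2\right)\right)} = \frac{4}{-2 + \left(4 + 4\right)} = \frac{4}{-2 + 8} = \frac{4}{6} = 4 \cdot \frac{1}{6} = \frac{2}{3}$)
$w{\left(W,3 \left(-19\right) \right)} - B = \frac{2}{3} - - \frac{21351}{5} = \frac{2}{3} + \frac{21351}{5} = \frac{64063}{15}$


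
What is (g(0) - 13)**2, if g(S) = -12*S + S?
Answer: 169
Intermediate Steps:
g(S) = -11*S
(g(0) - 13)**2 = (-11*0 - 13)**2 = (0 - 13)**2 = (-13)**2 = 169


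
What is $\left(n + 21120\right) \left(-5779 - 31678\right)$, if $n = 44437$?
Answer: $-2455568549$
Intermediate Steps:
$\left(n + 21120\right) \left(-5779 - 31678\right) = \left(44437 + 21120\right) \left(-5779 - 31678\right) = 65557 \left(-37457\right) = -2455568549$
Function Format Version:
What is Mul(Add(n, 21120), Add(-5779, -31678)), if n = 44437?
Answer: -2455568549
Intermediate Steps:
Mul(Add(n, 21120), Add(-5779, -31678)) = Mul(Add(44437, 21120), Add(-5779, -31678)) = Mul(65557, -37457) = -2455568549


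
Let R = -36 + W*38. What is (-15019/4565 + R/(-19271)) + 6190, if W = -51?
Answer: 77752424573/12567445 ≈ 6186.8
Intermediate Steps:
R = -1974 (R = -36 - 51*38 = -36 - 1938 = -1974)
(-15019/4565 + R/(-19271)) + 6190 = (-15019/4565 - 1974/(-19271)) + 6190 = (-15019*1/4565 - 1974*(-1/19271)) + 6190 = (-15019/4565 + 282/2753) + 6190 = -40059977/12567445 + 6190 = 77752424573/12567445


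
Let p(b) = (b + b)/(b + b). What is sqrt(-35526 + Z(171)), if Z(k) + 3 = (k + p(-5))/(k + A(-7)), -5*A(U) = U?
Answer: I*sqrt(6599717239)/431 ≈ 188.49*I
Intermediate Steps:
A(U) = -U/5
p(b) = 1 (p(b) = (2*b)/((2*b)) = (2*b)*(1/(2*b)) = 1)
Z(k) = -3 + (1 + k)/(7/5 + k) (Z(k) = -3 + (k + 1)/(k - 1/5*(-7)) = -3 + (1 + k)/(k + 7/5) = -3 + (1 + k)/(7/5 + k))
sqrt(-35526 + Z(171)) = sqrt(-35526 + 2*(-8 - 5*171)/(7 + 5*171)) = sqrt(-35526 + 2*(-8 - 855)/(7 + 855)) = sqrt(-35526 + 2*(-863)/862) = sqrt(-35526 + 2*(1/862)*(-863)) = sqrt(-35526 - 863/431) = sqrt(-15312569/431) = I*sqrt(6599717239)/431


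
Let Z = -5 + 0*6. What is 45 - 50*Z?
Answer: 295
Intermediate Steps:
Z = -5 (Z = -5 + 0 = -5)
45 - 50*Z = 45 - 50*(-5) = 45 + 250 = 295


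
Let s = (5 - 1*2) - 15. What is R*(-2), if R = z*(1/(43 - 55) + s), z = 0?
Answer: 0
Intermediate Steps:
s = -12 (s = (5 - 2) - 15 = 3 - 15 = -12)
R = 0 (R = 0*(1/(43 - 55) - 12) = 0*(1/(-12) - 12) = 0*(-1/12 - 12) = 0*(-145/12) = 0)
R*(-2) = 0*(-2) = 0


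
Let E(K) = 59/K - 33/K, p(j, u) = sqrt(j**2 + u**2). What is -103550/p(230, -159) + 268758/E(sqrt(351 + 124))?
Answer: -103550*sqrt(78181)/78181 + 671895*sqrt(19)/13 ≈ 2.2492e+5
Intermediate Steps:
E(K) = 26/K
-103550/p(230, -159) + 268758/E(sqrt(351 + 124)) = -103550/sqrt(230**2 + (-159)**2) + 268758/((26/(sqrt(351 + 124)))) = -103550/sqrt(52900 + 25281) + 268758/((26/(sqrt(475)))) = -103550*sqrt(78181)/78181 + 268758/((26/((5*sqrt(19))))) = -103550*sqrt(78181)/78181 + 268758/((26*(sqrt(19)/95))) = -103550*sqrt(78181)/78181 + 268758/((26*sqrt(19)/95)) = -103550*sqrt(78181)/78181 + 268758*(5*sqrt(19)/26) = -103550*sqrt(78181)/78181 + 671895*sqrt(19)/13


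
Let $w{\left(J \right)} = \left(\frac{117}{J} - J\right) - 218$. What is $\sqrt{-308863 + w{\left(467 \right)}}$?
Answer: $\frac{i \sqrt{67508959133}}{467} \approx 556.37 i$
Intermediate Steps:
$w{\left(J \right)} = -218 - J + \frac{117}{J}$ ($w{\left(J \right)} = \left(- J + \frac{117}{J}\right) - 218 = -218 - J + \frac{117}{J}$)
$\sqrt{-308863 + w{\left(467 \right)}} = \sqrt{-308863 - \left(685 - \frac{117}{467}\right)} = \sqrt{-308863 - \frac{319778}{467}} = \sqrt{- \frac{144558799}{467}} = \frac{i \sqrt{67508959133}}{467}$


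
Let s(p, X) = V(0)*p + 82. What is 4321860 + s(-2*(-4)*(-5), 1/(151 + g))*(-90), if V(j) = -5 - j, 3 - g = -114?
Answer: 4296480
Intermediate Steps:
g = 117 (g = 3 - 1*(-114) = 3 + 114 = 117)
s(p, X) = 82 - 5*p (s(p, X) = (-5 - 1*0)*p + 82 = (-5 + 0)*p + 82 = -5*p + 82 = 82 - 5*p)
4321860 + s(-2*(-4)*(-5), 1/(151 + g))*(-90) = 4321860 + (82 - 5*(-2*(-4))*(-5))*(-90) = 4321860 + (82 - 40*(-5))*(-90) = 4321860 + (82 - 5*(-40))*(-90) = 4321860 + (82 + 200)*(-90) = 4321860 + 282*(-90) = 4321860 - 25380 = 4296480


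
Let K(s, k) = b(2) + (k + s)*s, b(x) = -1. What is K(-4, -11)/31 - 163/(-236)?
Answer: 18977/7316 ≈ 2.5939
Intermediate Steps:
K(s, k) = -1 + s*(k + s) (K(s, k) = -1 + (k + s)*s = -1 + s*(k + s))
K(-4, -11)/31 - 163/(-236) = (-1 + (-4)² - 11*(-4))/31 - 163/(-236) = (-1 + 16 + 44)*(1/31) - 163*(-1/236) = 59*(1/31) + 163/236 = 59/31 + 163/236 = 18977/7316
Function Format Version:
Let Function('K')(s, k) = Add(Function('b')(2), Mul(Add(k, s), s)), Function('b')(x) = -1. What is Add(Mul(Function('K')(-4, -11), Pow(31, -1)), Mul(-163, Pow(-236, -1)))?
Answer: Rational(18977, 7316) ≈ 2.5939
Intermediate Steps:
Function('K')(s, k) = Add(-1, Mul(s, Add(k, s))) (Function('K')(s, k) = Add(-1, Mul(Add(k, s), s)) = Add(-1, Mul(s, Add(k, s))))
Add(Mul(Function('K')(-4, -11), Pow(31, -1)), Mul(-163, Pow(-236, -1))) = Add(Mul(Add(-1, Pow(-4, 2), Mul(-11, -4)), Pow(31, -1)), Mul(-163, Pow(-236, -1))) = Add(Mul(Add(-1, 16, 44), Rational(1, 31)), Mul(-163, Rational(-1, 236))) = Add(Mul(59, Rational(1, 31)), Rational(163, 236)) = Add(Rational(59, 31), Rational(163, 236)) = Rational(18977, 7316)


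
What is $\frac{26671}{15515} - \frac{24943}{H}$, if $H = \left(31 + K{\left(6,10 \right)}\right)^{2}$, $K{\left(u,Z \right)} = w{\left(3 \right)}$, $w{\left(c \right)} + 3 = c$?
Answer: $- \frac{361359814}{14909915} \approx -24.236$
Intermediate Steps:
$w{\left(c \right)} = -3 + c$
$K{\left(u,Z \right)} = 0$ ($K{\left(u,Z \right)} = -3 + 3 = 0$)
$H = 961$ ($H = \left(31 + 0\right)^{2} = 31^{2} = 961$)
$\frac{26671}{15515} - \frac{24943}{H} = \frac{26671}{15515} - \frac{24943}{961} = - \frac{361359814}{14909915}$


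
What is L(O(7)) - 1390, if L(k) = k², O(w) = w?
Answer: -1341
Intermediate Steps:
L(O(7)) - 1390 = 7² - 1390 = 49 - 1390 = -1341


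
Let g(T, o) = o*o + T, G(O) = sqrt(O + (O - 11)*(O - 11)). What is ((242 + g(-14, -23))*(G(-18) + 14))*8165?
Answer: 86532670 + 6180905*sqrt(823) ≈ 2.6385e+8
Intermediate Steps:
G(O) = sqrt(O + (-11 + O)**2) (G(O) = sqrt(O + (-11 + O)*(-11 + O)) = sqrt(O + (-11 + O)**2))
g(T, o) = T + o**2 (g(T, o) = o**2 + T = T + o**2)
((242 + g(-14, -23))*(G(-18) + 14))*8165 = ((242 + (-14 + (-23)**2))*(sqrt(-18 + (-11 - 18)**2) + 14))*8165 = ((242 + (-14 + 529))*(sqrt(-18 + (-29)**2) + 14))*8165 = ((242 + 515)*(sqrt(-18 + 841) + 14))*8165 = (757*(sqrt(823) + 14))*8165 = (757*(14 + sqrt(823)))*8165 = (10598 + 757*sqrt(823))*8165 = 86532670 + 6180905*sqrt(823)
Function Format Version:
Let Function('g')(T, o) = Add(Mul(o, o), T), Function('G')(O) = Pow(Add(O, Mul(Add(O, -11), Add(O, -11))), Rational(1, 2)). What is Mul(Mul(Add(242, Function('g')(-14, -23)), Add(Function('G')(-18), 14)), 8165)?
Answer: Add(86532670, Mul(6180905, Pow(823, Rational(1, 2)))) ≈ 2.6385e+8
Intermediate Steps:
Function('G')(O) = Pow(Add(O, Pow(Add(-11, O), 2)), Rational(1, 2)) (Function('G')(O) = Pow(Add(O, Mul(Add(-11, O), Add(-11, O))), Rational(1, 2)) = Pow(Add(O, Pow(Add(-11, O), 2)), Rational(1, 2)))
Function('g')(T, o) = Add(T, Pow(o, 2)) (Function('g')(T, o) = Add(Pow(o, 2), T) = Add(T, Pow(o, 2)))
Mul(Mul(Add(242, Function('g')(-14, -23)), Add(Function('G')(-18), 14)), 8165) = Mul(Mul(Add(242, Add(-14, Pow(-23, 2))), Add(Pow(Add(-18, Pow(Add(-11, -18), 2)), Rational(1, 2)), 14)), 8165) = Mul(Mul(Add(242, Add(-14, 529)), Add(Pow(Add(-18, Pow(-29, 2)), Rational(1, 2)), 14)), 8165) = Mul(Mul(Add(242, 515), Add(Pow(Add(-18, 841), Rational(1, 2)), 14)), 8165) = Mul(Mul(757, Add(Pow(823, Rational(1, 2)), 14)), 8165) = Mul(Mul(757, Add(14, Pow(823, Rational(1, 2)))), 8165) = Mul(Add(10598, Mul(757, Pow(823, Rational(1, 2)))), 8165) = Add(86532670, Mul(6180905, Pow(823, Rational(1, 2))))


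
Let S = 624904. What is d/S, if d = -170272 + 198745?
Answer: 28473/624904 ≈ 0.045564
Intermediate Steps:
d = 28473
d/S = 28473/624904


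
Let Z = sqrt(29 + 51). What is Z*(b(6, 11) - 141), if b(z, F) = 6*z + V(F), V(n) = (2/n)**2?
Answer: -50804*sqrt(5)/121 ≈ -938.85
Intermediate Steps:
Z = 4*sqrt(5) (Z = sqrt(80) = 4*sqrt(5) ≈ 8.9443)
V(n) = 4/n**2
b(z, F) = 4/F**2 + 6*z (b(z, F) = 6*z + 4/F**2 = 4/F**2 + 6*z)
Z*(b(6, 11) - 141) = (4*sqrt(5))*((4/11**2 + 6*6) - 141) = (4*sqrt(5))*((4*(1/121) + 36) - 141) = (4*sqrt(5))*((4/121 + 36) - 141) = (4*sqrt(5))*(4360/121 - 141) = (4*sqrt(5))*(-12701/121) = -50804*sqrt(5)/121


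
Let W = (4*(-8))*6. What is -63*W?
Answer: 12096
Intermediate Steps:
W = -192 (W = -32*6 = -192)
-63*W = -63*(-192) = 12096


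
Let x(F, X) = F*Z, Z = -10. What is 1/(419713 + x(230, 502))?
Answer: 1/417413 ≈ 2.3957e-6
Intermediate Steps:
x(F, X) = -10*F (x(F, X) = F*(-10) = -10*F)
1/(419713 + x(230, 502)) = 1/(419713 - 10*230) = 1/(419713 - 2300) = 1/417413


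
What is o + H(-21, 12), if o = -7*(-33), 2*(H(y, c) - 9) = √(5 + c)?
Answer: 240 + √17/2 ≈ 242.06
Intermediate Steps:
H(y, c) = 9 + √(5 + c)/2
o = 231
o + H(-21, 12) = 231 + (9 + √(5 + 12)/2) = 231 + (9 + √17/2) = 240 + √17/2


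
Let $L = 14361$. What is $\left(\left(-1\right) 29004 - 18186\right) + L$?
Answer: $-32829$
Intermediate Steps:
$\left(\left(-1\right) 29004 - 18186\right) + L = \left(\left(-1\right) 29004 - 18186\right) + 14361 = \left(-29004 - 18186\right) + 14361 = -47190 + 14361 = -32829$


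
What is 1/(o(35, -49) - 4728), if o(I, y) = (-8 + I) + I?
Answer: -1/4666 ≈ -0.00021432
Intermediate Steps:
o(I, y) = -8 + 2*I
1/(o(35, -49) - 4728) = 1/((-8 + 2*35) - 4728) = 1/((-8 + 70) - 4728) = 1/(62 - 4728) = 1/(-4666) = -1/4666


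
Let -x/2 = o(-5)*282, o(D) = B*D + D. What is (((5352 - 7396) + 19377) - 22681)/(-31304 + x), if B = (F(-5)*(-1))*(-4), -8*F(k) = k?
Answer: 382/1531 ≈ 0.24951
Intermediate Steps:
F(k) = -k/8
B = 5/2 (B = (-1/8*(-5)*(-1))*(-4) = ((5/8)*(-1))*(-4) = -5/8*(-4) = 5/2 ≈ 2.5000)
o(D) = 7*D/2 (o(D) = 5*D/2 + D = 7*D/2)
x = 9870 (x = -2*(7/2)*(-5)*282 = -(-35)*282 = -2*(-4935) = 9870)
(((5352 - 7396) + 19377) - 22681)/(-31304 + x) = (((5352 - 7396) + 19377) - 22681)/(-31304 + 9870) = ((-2044 + 19377) - 22681)/(-21434) = (17333 - 22681)*(-1/21434) = -5348*(-1/21434) = 382/1531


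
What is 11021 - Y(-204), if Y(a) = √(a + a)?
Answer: 11021 - 2*I*√102 ≈ 11021.0 - 20.199*I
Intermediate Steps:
Y(a) = √2*√a (Y(a) = √(2*a) = √2*√a)
11021 - Y(-204) = 11021 - √2*√(-204) = 11021 - √2*2*I*√51 = 11021 - 2*I*√102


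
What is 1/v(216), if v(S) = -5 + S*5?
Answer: 1/1075 ≈ 0.00093023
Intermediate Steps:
v(S) = -5 + 5*S
1/v(216) = 1/(-5 + 5*216) = 1/(-5 + 1080) = 1/1075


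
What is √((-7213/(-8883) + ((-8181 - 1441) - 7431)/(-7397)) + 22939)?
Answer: √11005798313490300411/21902517 ≈ 151.47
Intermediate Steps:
√((-7213/(-8883) + ((-8181 - 1441) - 7431)/(-7397)) + 22939) = √((-7213*(-1/8883) + (-9622 - 7431)*(-1/7397)) + 22939) = √((7213/8883 - 17053*(-1/7397)) + 22939) = √((7213/8883 + 17053/7397) + 22939) = √(204836360/65707551 + 22939) = √(1507470348749/65707551) = √11005798313490300411/21902517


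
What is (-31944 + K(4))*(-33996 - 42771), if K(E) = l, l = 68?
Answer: 2447024892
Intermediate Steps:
K(E) = 68
(-31944 + K(4))*(-33996 - 42771) = (-31944 + 68)*(-33996 - 42771) = -31876*(-76767) = 2447024892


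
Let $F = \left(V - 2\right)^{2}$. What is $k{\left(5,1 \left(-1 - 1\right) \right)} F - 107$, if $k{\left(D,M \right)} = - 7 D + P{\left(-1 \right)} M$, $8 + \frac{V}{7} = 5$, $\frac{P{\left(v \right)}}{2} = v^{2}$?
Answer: $-20738$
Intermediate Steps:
$P{\left(v \right)} = 2 v^{2}$
$V = -21$ ($V = -56 + 7 \cdot 5 = -56 + 35 = -21$)
$k{\left(D,M \right)} = - 7 D + 2 M$ ($k{\left(D,M \right)} = - 7 D + 2 \left(-1\right)^{2} M = - 7 D + 2 \cdot 1 M = - 7 D + 2 M$)
$F = 529$ ($F = \left(-21 - 2\right)^{2} = \left(-23\right)^{2} = 529$)
$k{\left(5,1 \left(-1 - 1\right) \right)} F - 107 = \left(\left(-7\right) 5 + 2 \cdot 1 \left(-1 - 1\right)\right) 529 - 107 = \left(-35 + 2 \cdot 1 \left(-2\right)\right) 529 - 107 = \left(-35 + 2 \left(-2\right)\right) 529 - 107 = \left(-35 - 4\right) 529 - 107 = \left(-39\right) 529 - 107 = -20631 - 107 = -20738$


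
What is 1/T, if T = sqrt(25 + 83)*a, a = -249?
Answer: -sqrt(3)/4482 ≈ -0.00038645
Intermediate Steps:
T = -1494*sqrt(3) (T = sqrt(25 + 83)*(-249) = sqrt(108)*(-249) = (6*sqrt(3))*(-249) = -1494*sqrt(3) ≈ -2587.7)
1/T = 1/(-1494*sqrt(3)) = -sqrt(3)/4482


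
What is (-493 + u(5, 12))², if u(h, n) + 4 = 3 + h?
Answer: 239121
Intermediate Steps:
u(h, n) = -1 + h (u(h, n) = -4 + (3 + h) = -1 + h)
(-493 + u(5, 12))² = (-493 + (-1 + 5))² = (-493 + 4)² = (-489)² = 239121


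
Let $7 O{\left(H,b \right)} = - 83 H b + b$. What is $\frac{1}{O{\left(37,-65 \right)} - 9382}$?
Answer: $\frac{7}{133876} \approx 5.2287 \cdot 10^{-5}$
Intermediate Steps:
$O{\left(H,b \right)} = \frac{b}{7} - \frac{83 H b}{7}$ ($O{\left(H,b \right)} = \frac{- 83 H b + b}{7} = \frac{b - 83 H b}{7} = \frac{b}{7} - \frac{83 H b}{7}$)
$\frac{1}{O{\left(37,-65 \right)} - 9382} = \frac{1}{\frac{1}{7} \left(-65\right) \left(1 - 3071\right) - 9382} = \frac{1}{\frac{1}{7} \left(-65\right) \left(-3070\right) - 9382} = \frac{1}{\frac{199550}{7} - 9382} = \frac{1}{\frac{133876}{7}} = \frac{7}{133876}$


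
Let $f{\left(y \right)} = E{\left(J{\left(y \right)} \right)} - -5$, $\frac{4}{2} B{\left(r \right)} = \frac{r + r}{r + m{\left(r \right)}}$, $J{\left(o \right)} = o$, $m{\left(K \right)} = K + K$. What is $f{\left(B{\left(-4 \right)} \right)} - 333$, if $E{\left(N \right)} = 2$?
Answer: $-326$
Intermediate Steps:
$m{\left(K \right)} = 2 K$
$B{\left(r \right)} = \frac{1}{3}$ ($B{\left(r \right)} = \frac{\left(r + r\right) \frac{1}{r + 2 r}}{2} = \frac{2 r \frac{1}{3 r}}{2} = \frac{1}{2} \cdot \frac{2}{3} = \frac{1}{3}$)
$f{\left(y \right)} = 7$ ($f{\left(y \right)} = 2 - -5 = 2 + 5 = 7$)
$f{\left(B{\left(-4 \right)} \right)} - 333 = 7 - 333 = -326$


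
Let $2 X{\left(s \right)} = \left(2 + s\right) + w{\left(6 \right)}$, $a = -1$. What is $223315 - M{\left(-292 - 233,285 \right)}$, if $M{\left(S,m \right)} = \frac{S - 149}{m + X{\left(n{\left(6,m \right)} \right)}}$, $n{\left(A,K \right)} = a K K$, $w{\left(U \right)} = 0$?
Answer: $\frac{18011023347}{80653} \approx 2.2332 \cdot 10^{5}$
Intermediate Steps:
$n{\left(A,K \right)} = - K^{2}$ ($n{\left(A,K \right)} = - K K = - K^{2}$)
$X{\left(s \right)} = 1 + \frac{s}{2}$ ($X{\left(s \right)} = \frac{\left(2 + s\right) + 0}{2} = \frac{2 + s}{2} = 1 + \frac{s}{2}$)
$M{\left(S,m \right)} = \frac{-149 + S}{1 + m - \frac{m^{2}}{2}}$ ($M{\left(S,m \right)} = \frac{S - 149}{m + \left(1 + \frac{\left(-1\right) m^{2}}{2}\right)} = \frac{-149 + S}{m - \left(-1 + \frac{m^{2}}{2}\right)} = \frac{-149 + S}{1 + m - \frac{m^{2}}{2}}$)
$223315 - M{\left(-292 - 233,285 \right)} = 223315 - \frac{2 \left(-149 - 525\right)}{2 - 285^{2} + 2 \cdot 285} = 223315 - \frac{2 \left(-149 - 525\right)}{2 - 81225 + 570} = 223315 - 2 \frac{1}{-80653} \left(-674\right) = 223315 - 2 \left(- \frac{1}{80653}\right) \left(-674\right) = 223315 - \frac{1348}{80653} = \frac{18011023347}{80653}$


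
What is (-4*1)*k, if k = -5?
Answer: 20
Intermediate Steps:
(-4*1)*k = -4*1*(-5) = -4*(-5) = 20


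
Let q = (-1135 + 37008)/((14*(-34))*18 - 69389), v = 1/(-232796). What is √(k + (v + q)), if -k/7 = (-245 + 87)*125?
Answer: √11383215731250984446454805/9074038886 ≈ 371.82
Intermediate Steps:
k = 138250 (k = -7*(-245 + 87)*125 = -(-1106)*125 = -7*(-19750) = 138250)
v = -1/232796 ≈ -4.2956e-6
q = -35873/77957 (q = 35873/(-476*18 - 69389) = 35873/(-8568 - 69389) = 35873/(-77957) = 35873*(-1/77957) = -35873/77957 ≈ -0.46016)
√(k + (v + q)) = √(138250 + (-1/232796 - 35873/77957)) = √(138250 - 8351168865/18148077772) = √(2508963400810135/18148077772) = √11383215731250984446454805/9074038886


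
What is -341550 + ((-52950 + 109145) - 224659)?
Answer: -510014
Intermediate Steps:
-341550 + ((-52950 + 109145) - 224659) = -341550 + (56195 - 224659) = -341550 - 168464 = -510014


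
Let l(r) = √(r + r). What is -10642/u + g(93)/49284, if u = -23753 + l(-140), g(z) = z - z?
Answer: 252779426/564205289 + 21284*I*√70/564205289 ≈ 0.44803 + 0.00031562*I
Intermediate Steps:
l(r) = √2*√r (l(r) = √(2*r) = √2*√r)
g(z) = 0
u = -23753 + 2*I*√70 (u = -23753 + √2*√(-140) = -23753 + √2*(2*I*√35) = -23753 + 2*I*√70 ≈ -23753.0 + 16.733*I)
-10642/u + g(93)/49284 = -10642/(-23753 + 2*I*√70) + 0/49284 = -10642/(-23753 + 2*I*√70) + 0*(1/49284) = -10642/(-23753 + 2*I*√70) + 0 = -10642/(-23753 + 2*I*√70)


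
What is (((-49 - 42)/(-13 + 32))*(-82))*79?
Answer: 589498/19 ≈ 31026.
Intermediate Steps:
(((-49 - 42)/(-13 + 32))*(-82))*79 = (-91/19*(-82))*79 = (-91*1/19*(-82))*79 = -91/19*(-82)*79 = (7462/19)*79 = 589498/19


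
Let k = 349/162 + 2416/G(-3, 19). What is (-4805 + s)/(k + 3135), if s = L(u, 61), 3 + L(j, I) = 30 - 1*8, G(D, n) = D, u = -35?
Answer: -775332/377755 ≈ -2.0525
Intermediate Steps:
k = -130115/162 (k = 349/162 + 2416/(-3) = 349*(1/162) + 2416*(-⅓) = 349/162 - 2416/3 = -130115/162 ≈ -803.18)
L(j, I) = 19 (L(j, I) = -3 + (30 - 1*8) = -3 + (30 - 8) = -3 + 22 = 19)
s = 19
(-4805 + s)/(k + 3135) = (-4805 + 19)/(-130115/162 + 3135) = -4786/377755/162 = -4786*162/377755 = -775332/377755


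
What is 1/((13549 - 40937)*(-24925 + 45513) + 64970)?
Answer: -1/563799174 ≈ -1.7737e-9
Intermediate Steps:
1/((13549 - 40937)*(-24925 + 45513) + 64970) = 1/(-27388*20588 + 64970) = 1/(-563864144 + 64970) = 1/(-563799174) = -1/563799174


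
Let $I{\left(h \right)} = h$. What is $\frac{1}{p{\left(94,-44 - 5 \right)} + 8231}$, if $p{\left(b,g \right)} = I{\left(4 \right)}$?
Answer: $\frac{1}{8235} \approx 0.00012143$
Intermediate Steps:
$p{\left(b,g \right)} = 4$
$\frac{1}{p{\left(94,-44 - 5 \right)} + 8231} = \frac{1}{4 + 8231} = \frac{1}{8235}$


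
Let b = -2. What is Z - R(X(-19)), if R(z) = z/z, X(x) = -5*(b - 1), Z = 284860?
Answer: 284859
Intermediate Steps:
X(x) = 15 (X(x) = -5*(-2 - 1) = -5*(-3) = 15)
R(z) = 1
Z - R(X(-19)) = 284860 - 1*1 = 284860 - 1 = 284859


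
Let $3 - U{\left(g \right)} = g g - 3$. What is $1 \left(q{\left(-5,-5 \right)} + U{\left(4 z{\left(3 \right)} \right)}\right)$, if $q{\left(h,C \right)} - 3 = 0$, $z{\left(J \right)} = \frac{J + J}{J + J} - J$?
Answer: $-55$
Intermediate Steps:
$z{\left(J \right)} = 1 - J$ ($z{\left(J \right)} = \frac{2 J}{2 J} - J = 2 J \frac{1}{2 J} - J = 1 - J$)
$U{\left(g \right)} = 6 - g^{2}$ ($U{\left(g \right)} = 3 - \left(g g - 3\right) = 3 - \left(g^{2} - 3\right) = 3 - \left(-3 + g^{2}\right) = 6 - g^{2}$)
$q{\left(h,C \right)} = 3$ ($q{\left(h,C \right)} = 3 + 0 = 3$)
$1 \left(q{\left(-5,-5 \right)} + U{\left(4 z{\left(3 \right)} \right)}\right) = 1 \left(3 + \left(6 - \left(4 \left(1 - 3\right)\right)^{2}\right)\right) = 1 \left(3 + \left(6 - \left(4 \left(-2\right)\right)^{2}\right)\right) = 1 \left(3 + \left(6 - \left(-8\right)^{2}\right)\right) = 1 \left(3 + \left(6 - 64\right)\right) = 1 \left(3 - 58\right) = 1 \left(-55\right) = -55$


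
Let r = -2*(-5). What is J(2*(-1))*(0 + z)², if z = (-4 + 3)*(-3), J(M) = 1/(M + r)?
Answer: 9/8 ≈ 1.1250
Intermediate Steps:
r = 10
J(M) = 1/(10 + M) (J(M) = 1/(M + 10) = 1/(10 + M))
z = 3 (z = -1*(-3) = 3)
J(2*(-1))*(0 + z)² = (0 + 3)²/(10 + 2*(-1)) = 3²/(10 - 2) = 9/8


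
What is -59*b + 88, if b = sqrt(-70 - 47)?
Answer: 88 - 177*I*sqrt(13) ≈ 88.0 - 638.18*I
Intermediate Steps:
b = 3*I*sqrt(13) (b = sqrt(-117) = 3*I*sqrt(13) ≈ 10.817*I)
-59*b + 88 = -177*I*sqrt(13) + 88 = 88 - 177*I*sqrt(13)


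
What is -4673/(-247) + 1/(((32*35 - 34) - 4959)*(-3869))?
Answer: 70023208948/3701205339 ≈ 18.919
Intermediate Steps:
-4673/(-247) + 1/(((32*35 - 34) - 4959)*(-3869)) = -4673*(-1/247) - 1/3869/((1120 - 34) - 4959) = 4673/247 - 1/3869/(1086 - 4959) = 4673/247 - 1/3869/(-3873) = 4673/247 - 1/3873*(-1/3869) = 4673/247 + 1/14984637 = 70023208948/3701205339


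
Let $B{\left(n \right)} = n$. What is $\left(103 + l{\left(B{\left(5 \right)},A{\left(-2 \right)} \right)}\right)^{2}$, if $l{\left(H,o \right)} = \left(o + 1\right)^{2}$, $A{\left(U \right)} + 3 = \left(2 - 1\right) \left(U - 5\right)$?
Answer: $33856$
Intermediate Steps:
$A{\left(U \right)} = -8 + U$ ($A{\left(U \right)} = -3 + \left(2 - 1\right) \left(U - 5\right) = -3 + 1 \left(-5 + U\right) = -3 + \left(-5 + U\right) = -8 + U$)
$l{\left(H,o \right)} = \left(1 + o\right)^{2}$
$\left(103 + l{\left(B{\left(5 \right)},A{\left(-2 \right)} \right)}\right)^{2} = \left(103 + \left(1 - 10\right)^{2}\right)^{2} = \left(103 + \left(-9\right)^{2}\right)^{2} = \left(103 + 81\right)^{2} = 184^{2} = 33856$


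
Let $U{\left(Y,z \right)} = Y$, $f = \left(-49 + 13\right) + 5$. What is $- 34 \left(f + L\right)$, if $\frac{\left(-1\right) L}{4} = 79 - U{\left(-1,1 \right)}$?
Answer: $11934$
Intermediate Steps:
$f = -31$ ($f = -36 + 5 = -31$)
$L = -320$ ($L = - 4 \left(79 - -1\right) = - 4 \left(79 + 1\right) = \left(-4\right) 80 = -320$)
$- 34 \left(f + L\right) = - 34 \left(-31 - 320\right) = \left(-34\right) \left(-351\right) = 11934$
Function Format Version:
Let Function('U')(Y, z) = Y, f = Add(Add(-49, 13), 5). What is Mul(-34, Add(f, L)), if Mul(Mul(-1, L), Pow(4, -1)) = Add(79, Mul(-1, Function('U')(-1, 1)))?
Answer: 11934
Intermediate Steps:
f = -31 (f = Add(-36, 5) = -31)
L = -320 (L = Mul(-4, Add(79, Mul(-1, -1))) = Mul(-4, Add(79, 1)) = Mul(-4, 80) = -320)
Mul(-34, Add(f, L)) = Mul(-34, Add(-31, -320)) = Mul(-34, -351) = 11934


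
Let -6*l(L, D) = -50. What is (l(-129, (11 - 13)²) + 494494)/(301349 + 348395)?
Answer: 1483507/1949232 ≈ 0.76107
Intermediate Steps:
l(L, D) = 25/3 (l(L, D) = -⅙*(-50) = 25/3)
(l(-129, (11 - 13)²) + 494494)/(301349 + 348395) = (25/3 + 494494)/(301349 + 348395) = (1483507/3)/649744 = (1483507/3)*(1/649744) = 1483507/1949232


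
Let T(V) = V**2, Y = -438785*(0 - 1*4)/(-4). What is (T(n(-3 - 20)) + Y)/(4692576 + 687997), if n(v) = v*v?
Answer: -158944/5380573 ≈ -0.029540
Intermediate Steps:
n(v) = v**2
Y = -438785 (Y = -438785*(0 - 4)*(-1)/4 = -(-1755140)*(-1)/4 = -438785*1 = -438785)
(T(n(-3 - 20)) + Y)/(4692576 + 687997) = (((-3 - 20)**2)**2 - 438785)/(4692576 + 687997) = (((-23)**2)**2 - 438785)/5380573 = (529**2 - 438785)*(1/5380573) = (279841 - 438785)*(1/5380573) = -158944*1/5380573 = -158944/5380573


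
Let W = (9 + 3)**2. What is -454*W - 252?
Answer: -65628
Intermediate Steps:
W = 144 (W = 12**2 = 144)
-454*W - 252 = -454*144 - 252 = -65376 - 252 = -65628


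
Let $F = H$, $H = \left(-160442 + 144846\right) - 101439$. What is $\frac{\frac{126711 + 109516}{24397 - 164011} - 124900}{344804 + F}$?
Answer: $- \frac{17438024827}{31799741166} \approx -0.54837$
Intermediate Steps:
$H = -117035$ ($H = -15596 - 101439 = -117035$)
$F = -117035$
$\frac{\frac{126711 + 109516}{24397 - 164011} - 124900}{344804 + F} = \frac{\frac{126711 + 109516}{24397 - 164011} - 124900}{344804 - 117035} = \frac{\frac{236227}{-139614} - 124900}{227769} = \left(236227 \left(- \frac{1}{139614}\right) - 124900\right) \frac{1}{227769} = \left(- \frac{236227}{139614} - 124900\right) \frac{1}{227769} = \left(- \frac{17438024827}{139614}\right) \frac{1}{227769} = - \frac{17438024827}{31799741166}$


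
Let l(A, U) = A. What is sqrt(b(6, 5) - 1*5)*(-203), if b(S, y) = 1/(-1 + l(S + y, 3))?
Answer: -1421*I*sqrt(10)/10 ≈ -449.36*I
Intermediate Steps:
b(S, y) = 1/(-1 + S + y) (b(S, y) = 1/(-1 + (S + y)) = 1/(-1 + S + y))
sqrt(b(6, 5) - 1*5)*(-203) = sqrt(1/(-1 + 6 + 5) - 1*5)*(-203) = sqrt(1/10 - 5)*(-203) = sqrt(-49/10)*(-203) = (7*I*sqrt(10)/10)*(-203) = -1421*I*sqrt(10)/10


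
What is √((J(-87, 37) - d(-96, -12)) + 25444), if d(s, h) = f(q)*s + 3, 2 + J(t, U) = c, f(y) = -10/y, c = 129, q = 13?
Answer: 4*√269282/13 ≈ 159.67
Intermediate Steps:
J(t, U) = 127 (J(t, U) = -2 + 129 = 127)
d(s, h) = 3 - 10*s/13 (d(s, h) = (-10/13)*s + 3 = (-10*1/13)*s + 3 = -10*s/13 + 3 = 3 - 10*s/13)
√((J(-87, 37) - d(-96, -12)) + 25444) = √((127 - (3 - 10/13*(-96))) + 25444) = √((127 - (3 + 960/13)) + 25444) = √((127 - 1*999/13) + 25444) = √((127 - 999/13) + 25444) = √(652/13 + 25444) = √(331424/13) = 4*√269282/13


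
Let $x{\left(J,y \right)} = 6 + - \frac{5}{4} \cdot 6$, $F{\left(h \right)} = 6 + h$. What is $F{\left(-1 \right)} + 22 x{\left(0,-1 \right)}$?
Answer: $-28$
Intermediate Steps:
$x{\left(J,y \right)} = - \frac{3}{2}$ ($x{\left(J,y \right)} = 6 + \left(-5\right) \frac{1}{4} \cdot 6 = 6 - \frac{15}{2} = - \frac{3}{2}$)
$F{\left(-1 \right)} + 22 x{\left(0,-1 \right)} = \left(6 - 1\right) + 22 \left(- \frac{3}{2}\right) = 5 - 33 = -28$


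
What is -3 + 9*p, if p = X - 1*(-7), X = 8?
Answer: 132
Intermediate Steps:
p = 15 (p = 8 - 1*(-7) = 8 + 7 = 15)
-3 + 9*p = -3 + 9*15 = -3 + 135 = 132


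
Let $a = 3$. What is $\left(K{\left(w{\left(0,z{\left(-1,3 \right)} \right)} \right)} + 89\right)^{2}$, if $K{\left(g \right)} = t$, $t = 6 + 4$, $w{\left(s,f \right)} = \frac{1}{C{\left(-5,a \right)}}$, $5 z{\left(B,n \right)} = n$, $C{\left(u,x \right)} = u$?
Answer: $9801$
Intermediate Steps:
$z{\left(B,n \right)} = \frac{n}{5}$
$w{\left(s,f \right)} = - \frac{1}{5}$ ($w{\left(s,f \right)} = \frac{1}{-5} = - \frac{1}{5}$)
$t = 10$
$K{\left(g \right)} = 10$
$\left(K{\left(w{\left(0,z{\left(-1,3 \right)} \right)} \right)} + 89\right)^{2} = \left(10 + 89\right)^{2} = 99^{2} = 9801$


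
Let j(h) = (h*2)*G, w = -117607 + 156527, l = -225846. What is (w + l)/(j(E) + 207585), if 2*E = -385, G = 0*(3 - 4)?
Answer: -186926/207585 ≈ -0.90048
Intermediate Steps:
G = 0 (G = 0*(-1) = 0)
w = 38920
E = -385/2 (E = (½)*(-385) = -385/2 ≈ -192.50)
j(h) = 0 (j(h) = (h*2)*0 = (2*h)*0 = 0)
(w + l)/(j(E) + 207585) = (38920 - 225846)/(0 + 207585) = -186926/207585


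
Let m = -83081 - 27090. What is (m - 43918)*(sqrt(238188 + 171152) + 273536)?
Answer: -42148888704 - 308178*sqrt(102335) ≈ -4.2247e+10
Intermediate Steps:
m = -110171
(m - 43918)*(sqrt(238188 + 171152) + 273536) = (-110171 - 43918)*(sqrt(238188 + 171152) + 273536) = -154089*(sqrt(409340) + 273536) = -154089*(2*sqrt(102335) + 273536) = -154089*(273536 + 2*sqrt(102335)) = -42148888704 - 308178*sqrt(102335)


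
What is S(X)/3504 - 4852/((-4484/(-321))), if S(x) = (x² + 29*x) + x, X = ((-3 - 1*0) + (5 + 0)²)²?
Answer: -135685637/490998 ≈ -276.35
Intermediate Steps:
X = 484 (X = ((-3 + 0) + 5²)² = (-3 + 25)² = 22² = 484)
S(x) = x² + 30*x
S(X)/3504 - 4852/((-4484/(-321))) = (484*(30 + 484))/3504 - 4852/((-4484/(-321))) = (484*514)*(1/3504) - 4852/((-4484*(-1/321))) = 248776*(1/3504) - 4852/4484/321 = 31097/438 - 4852*321/4484 = 31097/438 - 389373/1121 = -135685637/490998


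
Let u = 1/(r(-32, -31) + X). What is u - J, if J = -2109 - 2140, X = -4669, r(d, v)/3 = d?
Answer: 20246484/4765 ≈ 4249.0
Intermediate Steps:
r(d, v) = 3*d
J = -4249
u = -1/4765 (u = 1/(3*(-32) - 4669) = 1/(-96 - 4669) = 1/(-4765) = -1/4765 ≈ -0.00020986)
u - J = -1/4765 - 1*(-4249) = -1/4765 + 4249 = 20246484/4765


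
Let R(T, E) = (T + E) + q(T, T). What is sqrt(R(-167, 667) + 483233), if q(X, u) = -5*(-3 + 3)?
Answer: sqrt(483733) ≈ 695.51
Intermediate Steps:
q(X, u) = 0 (q(X, u) = -5*0 = 0)
R(T, E) = E + T (R(T, E) = (T + E) + 0 = (E + T) + 0 = E + T)
sqrt(R(-167, 667) + 483233) = sqrt((667 - 167) + 483233) = sqrt(500 + 483233) = sqrt(483733)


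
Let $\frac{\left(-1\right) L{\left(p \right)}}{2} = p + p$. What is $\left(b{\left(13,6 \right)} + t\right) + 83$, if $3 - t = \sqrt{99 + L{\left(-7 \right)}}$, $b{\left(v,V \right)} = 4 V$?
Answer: $110 - \sqrt{127} \approx 98.731$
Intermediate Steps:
$L{\left(p \right)} = - 4 p$ ($L{\left(p \right)} = - 2 \left(p + p\right) = - 2 \cdot 2 p = - 4 p$)
$t = 3 - \sqrt{127}$ ($t = 3 - \sqrt{99 - -28} = 3 - \sqrt{99 + 28} = 3 - \sqrt{127} \approx -8.2694$)
$\left(b{\left(13,6 \right)} + t\right) + 83 = \left(4 \cdot 6 + \left(3 - \sqrt{127}\right)\right) + 83 = \left(24 + \left(3 - \sqrt{127}\right)\right) + 83 = \left(27 - \sqrt{127}\right) + 83 = 110 - \sqrt{127}$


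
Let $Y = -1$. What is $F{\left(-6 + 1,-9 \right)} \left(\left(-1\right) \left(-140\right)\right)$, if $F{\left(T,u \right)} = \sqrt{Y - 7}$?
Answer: $280 i \sqrt{2} \approx 395.98 i$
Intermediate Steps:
$F{\left(T,u \right)} = 2 i \sqrt{2}$ ($F{\left(T,u \right)} = \sqrt{-1 - 7} = \sqrt{-8} = 2 i \sqrt{2}$)
$F{\left(-6 + 1,-9 \right)} \left(\left(-1\right) \left(-140\right)\right) = 2 i \sqrt{2} \left(\left(-1\right) \left(-140\right)\right) = 2 i \sqrt{2} \cdot 140 = 280 i \sqrt{2}$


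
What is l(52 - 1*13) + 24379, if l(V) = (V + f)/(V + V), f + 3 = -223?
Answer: 1901375/78 ≈ 24377.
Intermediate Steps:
f = -226 (f = -3 - 223 = -226)
l(V) = (-226 + V)/(2*V) (l(V) = (V - 226)/(V + V) = (-226 + V)/((2*V)) = (-226 + V)*(1/(2*V)) = (-226 + V)/(2*V))
l(52 - 1*13) + 24379 = (-226 + (52 - 1*13))/(2*(52 - 1*13)) + 24379 = (-226 + (52 - 13))/(2*(52 - 13)) + 24379 = (½)*(-226 + 39)/39 + 24379 = (½)*(1/39)*(-187) + 24379 = -187/78 + 24379 = 1901375/78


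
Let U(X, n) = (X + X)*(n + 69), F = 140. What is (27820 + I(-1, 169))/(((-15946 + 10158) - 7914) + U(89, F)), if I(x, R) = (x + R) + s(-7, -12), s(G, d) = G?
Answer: 27981/23500 ≈ 1.1907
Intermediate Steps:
I(x, R) = -7 + R + x (I(x, R) = (x + R) - 7 = (R + x) - 7 = -7 + R + x)
U(X, n) = 2*X*(69 + n) (U(X, n) = (2*X)*(69 + n) = 2*X*(69 + n))
(27820 + I(-1, 169))/(((-15946 + 10158) - 7914) + U(89, F)) = (27820 + (-7 + 169 - 1))/(((-15946 + 10158) - 7914) + 2*89*(69 + 140)) = (27820 + 161)/((-5788 - 7914) + 2*89*209) = 27981/(-13702 + 37202) = 27981/23500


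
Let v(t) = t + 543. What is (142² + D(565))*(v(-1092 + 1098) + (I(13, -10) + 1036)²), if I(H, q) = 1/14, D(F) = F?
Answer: 4363508996541/196 ≈ 2.2263e+10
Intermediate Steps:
I(H, q) = 1/14
v(t) = 543 + t
(142² + D(565))*(v(-1092 + 1098) + (I(13, -10) + 1036)²) = (142² + 565)*((543 + (-1092 + 1098)) + (1/14 + 1036)²) = (20164 + 565)*((543 + 6) + (14505/14)²) = 20729*(549 + 210395025/196) = 20729*(210502629/196) = 4363508996541/196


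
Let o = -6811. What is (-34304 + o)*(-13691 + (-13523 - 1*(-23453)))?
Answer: 154633515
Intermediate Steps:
(-34304 + o)*(-13691 + (-13523 - 1*(-23453))) = (-34304 - 6811)*(-13691 + (-13523 - 1*(-23453))) = -41115*(-13691 + (-13523 + 23453)) = -41115*(-13691 + 9930) = -41115*(-3761) = 154633515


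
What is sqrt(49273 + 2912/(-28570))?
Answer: sqrt(10054687940465)/14285 ≈ 221.98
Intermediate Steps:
sqrt(49273 + 2912/(-28570)) = sqrt(49273 + 2912*(-1/28570)) = sqrt(49273 - 1456/14285) = sqrt(703863349/14285) = sqrt(10054687940465)/14285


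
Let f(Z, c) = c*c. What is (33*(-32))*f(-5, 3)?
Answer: -9504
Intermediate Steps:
f(Z, c) = c**2
(33*(-32))*f(-5, 3) = (33*(-32))*3**2 = -1056*9 = -9504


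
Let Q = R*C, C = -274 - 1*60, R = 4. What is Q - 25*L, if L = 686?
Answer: -18486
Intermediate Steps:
C = -334 (C = -274 - 60 = -334)
Q = -1336 (Q = 4*(-334) = -1336)
Q - 25*L = -1336 - 25*686 = -1336 - 17150 = -18486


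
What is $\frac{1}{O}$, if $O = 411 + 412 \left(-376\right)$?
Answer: $- \frac{1}{154501} \approx -6.4725 \cdot 10^{-6}$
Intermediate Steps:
$O = -154501$ ($O = 411 - 154912 = -154501$)
$\frac{1}{O} = \frac{1}{-154501} = - \frac{1}{154501}$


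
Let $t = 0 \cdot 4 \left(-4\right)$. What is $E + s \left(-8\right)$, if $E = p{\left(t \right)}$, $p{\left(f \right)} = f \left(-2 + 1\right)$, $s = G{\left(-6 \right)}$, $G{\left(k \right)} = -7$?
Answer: $56$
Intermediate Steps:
$s = -7$
$t = 0$ ($t = 0 \left(-4\right) = 0$)
$p{\left(f \right)} = - f$ ($p{\left(f \right)} = f \left(-1\right) = - f$)
$E = 0$ ($E = \left(-1\right) 0 = 0$)
$E + s \left(-8\right) = 0 - -56 = 0 + 56 = 56$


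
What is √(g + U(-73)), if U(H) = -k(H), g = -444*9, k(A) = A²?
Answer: 5*I*√373 ≈ 96.566*I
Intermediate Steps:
g = -3996
U(H) = -H²
√(g + U(-73)) = √(-3996 - 1*(-73)²) = √(-3996 - 1*5329) = √(-3996 - 5329) = √(-9325) = 5*I*√373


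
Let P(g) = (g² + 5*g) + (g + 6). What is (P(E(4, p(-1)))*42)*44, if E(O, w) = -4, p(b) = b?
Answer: -3696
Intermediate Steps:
P(g) = 6 + g² + 6*g (P(g) = (g² + 5*g) + (6 + g) = 6 + g² + 6*g)
(P(E(4, p(-1)))*42)*44 = ((6 + (-4)² + 6*(-4))*42)*44 = ((6 + 16 - 24)*42)*44 = -2*42*44 = -84*44 = -3696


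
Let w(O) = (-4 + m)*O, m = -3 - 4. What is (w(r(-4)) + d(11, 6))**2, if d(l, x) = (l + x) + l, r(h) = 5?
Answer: 729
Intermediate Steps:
m = -7
d(l, x) = x + 2*l
w(O) = -11*O (w(O) = (-4 - 7)*O = -11*O)
(w(r(-4)) + d(11, 6))**2 = (-11*5 + (6 + 2*11))**2 = (-55 + (6 + 22))**2 = (-55 + 28)**2 = (-27)**2 = 729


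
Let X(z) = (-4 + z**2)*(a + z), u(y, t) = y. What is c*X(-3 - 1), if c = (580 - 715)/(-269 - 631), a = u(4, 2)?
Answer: 0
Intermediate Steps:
a = 4
X(z) = (-4 + z**2)*(4 + z)
c = 3/20 (c = -135/(-900) = -135*(-1/900) = 3/20 ≈ 0.15000)
c*X(-3 - 1) = 3*(-16 + (-3 - 1)**3 - 4*(-3 - 1) + 4*(-3 - 1)**2)/20 = 3*(-16 + (-4)**3 - 4*(-4) + 4*(-4)**2)/20 = 3*(-16 - 64 + 16 + 4*16)/20 = 3*(-16 - 64 + 16 + 64)/20 = (3/20)*0 = 0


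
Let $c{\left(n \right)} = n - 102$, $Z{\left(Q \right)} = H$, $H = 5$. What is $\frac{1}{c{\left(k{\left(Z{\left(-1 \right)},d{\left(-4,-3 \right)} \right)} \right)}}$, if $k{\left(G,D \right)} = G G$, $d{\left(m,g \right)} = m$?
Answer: $- \frac{1}{77} \approx -0.012987$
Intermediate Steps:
$Z{\left(Q \right)} = 5$
$k{\left(G,D \right)} = G^{2}$
$c{\left(n \right)} = -102 + n$ ($c{\left(n \right)} = n - 102 = -102 + n$)
$\frac{1}{c{\left(k{\left(Z{\left(-1 \right)},d{\left(-4,-3 \right)} \right)} \right)}} = \frac{1}{-102 + 5^{2}} = \frac{1}{-102 + 25} = \frac{1}{-77} = - \frac{1}{77}$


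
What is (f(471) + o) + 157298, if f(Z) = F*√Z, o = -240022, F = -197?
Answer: -82724 - 197*√471 ≈ -86999.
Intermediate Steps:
f(Z) = -197*√Z
(f(471) + o) + 157298 = (-197*√471 - 240022) + 157298 = (-240022 - 197*√471) + 157298 = -82724 - 197*√471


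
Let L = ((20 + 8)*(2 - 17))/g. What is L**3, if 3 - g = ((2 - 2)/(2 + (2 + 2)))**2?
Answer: -2744000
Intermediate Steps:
g = 3 (g = 3 - ((2 - 2)/(2 + (2 + 2)))**2 = 3 - (0/(2 + 4))**2 = 3 - (0/6)**2 = 3 - (0*(1/6))**2 = 3 - 1*0**2 = 3 - 1*0 = 3 + 0 = 3)
L = -140 (L = ((20 + 8)*(2 - 17))/3 = (28*(-15))*(1/3) = -420*1/3 = -140)
L**3 = (-140)**3 = -2744000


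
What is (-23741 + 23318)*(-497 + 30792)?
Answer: -12814785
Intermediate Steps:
(-23741 + 23318)*(-497 + 30792) = -423*30295 = -12814785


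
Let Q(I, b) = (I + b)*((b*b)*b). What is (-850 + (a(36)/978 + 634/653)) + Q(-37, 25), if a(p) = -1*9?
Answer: -40095366575/212878 ≈ -1.8835e+5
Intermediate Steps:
a(p) = -9
Q(I, b) = b**3*(I + b) (Q(I, b) = (I + b)*(b**2*b) = (I + b)*b**3 = b**3*(I + b))
(-850 + (a(36)/978 + 634/653)) + Q(-37, 25) = (-850 + (-9/978 + 634/653)) + 25**3*(-37 + 25) = (-850 + (-9*1/978 + 634*(1/653))) + 15625*(-12) = (-850 + (-3/326 + 634/653)) - 187500 = (-850 + 204725/212878) - 187500 = -180741575/212878 - 187500 = -40095366575/212878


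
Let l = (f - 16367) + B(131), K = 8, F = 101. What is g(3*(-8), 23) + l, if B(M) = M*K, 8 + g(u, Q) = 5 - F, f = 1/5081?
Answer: -78364262/5081 ≈ -15423.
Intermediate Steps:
f = 1/5081 ≈ 0.00019681
g(u, Q) = -104 (g(u, Q) = -8 + (5 - 1*101) = -8 + (5 - 101) = -8 - 96 = -104)
B(M) = 8*M (B(M) = M*8 = 8*M)
l = -77835838/5081 (l = (1/5081 - 16367) + 8*131 = -83160726/5081 + 1048 = -77835838/5081 ≈ -15319.)
g(3*(-8), 23) + l = -104 - 77835838/5081 = -78364262/5081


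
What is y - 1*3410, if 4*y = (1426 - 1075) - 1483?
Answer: -3693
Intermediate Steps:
y = -283 (y = ((1426 - 1075) - 1483)/4 = (351 - 1483)/4 = (¼)*(-1132) = -283)
y - 1*3410 = -283 - 1*3410 = -283 - 3410 = -3693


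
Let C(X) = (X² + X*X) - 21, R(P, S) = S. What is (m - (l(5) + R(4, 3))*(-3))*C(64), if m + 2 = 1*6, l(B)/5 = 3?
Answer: 473918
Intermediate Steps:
l(B) = 15 (l(B) = 5*3 = 15)
C(X) = -21 + 2*X² (C(X) = (X² + X²) - 21 = 2*X² - 21 = -21 + 2*X²)
m = 4 (m = -2 + 1*6 = -2 + 6 = 4)
(m - (l(5) + R(4, 3))*(-3))*C(64) = (4 - (15 + 3)*(-3))*(-21 + 2*64²) = (4 - 18*(-3))*(-21 + 2*4096) = (4 - 1*(-54))*(-21 + 8192) = (4 + 54)*8171 = 58*8171 = 473918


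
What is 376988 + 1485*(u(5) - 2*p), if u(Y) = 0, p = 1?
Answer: 374018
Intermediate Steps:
376988 + 1485*(u(5) - 2*p) = 376988 + 1485*(0 - 2*1) = 376988 + 1485*(0 - 2) = 376988 + 1485*(-2) = 376988 - 2970 = 374018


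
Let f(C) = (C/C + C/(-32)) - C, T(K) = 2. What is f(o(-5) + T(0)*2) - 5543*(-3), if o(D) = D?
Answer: 532193/32 ≈ 16631.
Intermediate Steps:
f(C) = 1 - 33*C/32 (f(C) = (1 + C*(-1/32)) - C = (1 - C/32) - C = 1 - 33*C/32)
f(o(-5) + T(0)*2) - 5543*(-3) = (1 - 33*(-5 + 2*2)/32) - 5543*(-3) = (1 - 33*(-5 + 4)/32) - 1*(-16629) = (1 - 33/32*(-1)) + 16629 = (1 + 33/32) + 16629 = 65/32 + 16629 = 532193/32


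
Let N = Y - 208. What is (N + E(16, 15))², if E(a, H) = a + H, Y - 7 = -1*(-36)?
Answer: 17956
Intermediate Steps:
Y = 43 (Y = 7 - 1*(-36) = 7 + 36 = 43)
N = -165 (N = 43 - 208 = -165)
E(a, H) = H + a
(N + E(16, 15))² = (-165 + (15 + 16))² = (-165 + 31)² = (-134)² = 17956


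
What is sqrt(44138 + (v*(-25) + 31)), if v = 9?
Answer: 2*sqrt(10986) ≈ 209.63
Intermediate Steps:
sqrt(44138 + (v*(-25) + 31)) = sqrt(44138 + (9*(-25) + 31)) = sqrt(44138 + (-225 + 31)) = sqrt(44138 - 194) = sqrt(43944) = 2*sqrt(10986)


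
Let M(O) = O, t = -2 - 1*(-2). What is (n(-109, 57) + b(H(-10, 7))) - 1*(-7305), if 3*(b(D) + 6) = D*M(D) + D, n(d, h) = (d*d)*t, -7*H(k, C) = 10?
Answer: 357661/49 ≈ 7299.2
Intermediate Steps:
t = 0 (t = -2 + 2 = 0)
H(k, C) = -10/7 (H(k, C) = -⅐*10 = -10/7)
n(d, h) = 0 (n(d, h) = (d*d)*0 = d²*0 = 0)
b(D) = -6 + D/3 + D²/3 (b(D) = -6 + (D*D + D)/3 = -6 + (D² + D)/3 = -6 + (D + D²)/3 = -6 + (D/3 + D²/3) = -6 + D/3 + D²/3)
(n(-109, 57) + b(H(-10, 7))) - 1*(-7305) = (0 + (-6 + (⅓)*(-10/7) + (-10/7)²/3)) - 1*(-7305) = (0 + (-6 - 10/21 + (⅓)*(100/49))) + 7305 = (0 + (-6 - 10/21 + 100/147)) + 7305 = (0 - 284/49) + 7305 = -284/49 + 7305 = 357661/49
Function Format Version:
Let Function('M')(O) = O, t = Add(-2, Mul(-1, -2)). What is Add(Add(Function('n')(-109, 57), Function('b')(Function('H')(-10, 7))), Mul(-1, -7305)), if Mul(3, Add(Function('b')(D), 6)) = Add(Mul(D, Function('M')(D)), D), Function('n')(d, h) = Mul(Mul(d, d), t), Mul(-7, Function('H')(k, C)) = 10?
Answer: Rational(357661, 49) ≈ 7299.2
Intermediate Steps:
t = 0 (t = Add(-2, 2) = 0)
Function('H')(k, C) = Rational(-10, 7) (Function('H')(k, C) = Mul(Rational(-1, 7), 10) = Rational(-10, 7))
Function('n')(d, h) = 0 (Function('n')(d, h) = Mul(Mul(d, d), 0) = Mul(Pow(d, 2), 0) = 0)
Function('b')(D) = Add(-6, Mul(Rational(1, 3), D), Mul(Rational(1, 3), Pow(D, 2))) (Function('b')(D) = Add(-6, Mul(Rational(1, 3), Add(Mul(D, D), D))) = Add(-6, Mul(Rational(1, 3), Add(Pow(D, 2), D))) = Add(-6, Mul(Rational(1, 3), Add(D, Pow(D, 2)))) = Add(-6, Add(Mul(Rational(1, 3), D), Mul(Rational(1, 3), Pow(D, 2)))) = Add(-6, Mul(Rational(1, 3), D), Mul(Rational(1, 3), Pow(D, 2))))
Add(Add(Function('n')(-109, 57), Function('b')(Function('H')(-10, 7))), Mul(-1, -7305)) = Add(Add(0, Add(-6, Mul(Rational(1, 3), Rational(-10, 7)), Mul(Rational(1, 3), Pow(Rational(-10, 7), 2)))), Mul(-1, -7305)) = Add(Add(0, Add(-6, Rational(-10, 21), Mul(Rational(1, 3), Rational(100, 49)))), 7305) = Add(Add(0, Add(-6, Rational(-10, 21), Rational(100, 147))), 7305) = Add(Add(0, Rational(-284, 49)), 7305) = Add(Rational(-284, 49), 7305) = Rational(357661, 49)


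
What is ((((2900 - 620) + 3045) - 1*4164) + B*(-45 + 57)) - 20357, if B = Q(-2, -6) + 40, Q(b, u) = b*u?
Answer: -18572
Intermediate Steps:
B = 52 (B = -2*(-6) + 40 = 12 + 40 = 52)
((((2900 - 620) + 3045) - 1*4164) + B*(-45 + 57)) - 20357 = ((((2900 - 620) + 3045) - 1*4164) + 52*(-45 + 57)) - 20357 = (((2280 + 3045) - 4164) + 52*12) - 20357 = ((5325 - 4164) + 624) - 20357 = (1161 + 624) - 20357 = 1785 - 20357 = -18572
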